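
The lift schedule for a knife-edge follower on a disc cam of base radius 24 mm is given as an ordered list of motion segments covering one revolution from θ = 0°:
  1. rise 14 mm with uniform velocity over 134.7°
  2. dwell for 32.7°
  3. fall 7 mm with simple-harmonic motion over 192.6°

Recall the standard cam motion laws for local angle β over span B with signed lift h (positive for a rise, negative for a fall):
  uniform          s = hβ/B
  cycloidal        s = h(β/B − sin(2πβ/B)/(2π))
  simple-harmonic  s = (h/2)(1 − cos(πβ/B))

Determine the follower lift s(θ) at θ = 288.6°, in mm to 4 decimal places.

seg 1 [0°–134.7°] uniform, h=14: full span → s += 14 → s = 14.0000
seg 2 [134.7°–167.4°] dwell: s stays 14.0000
seg 3 [167.4°–360°] simple-harmonic, h=-7: θ=288.6° here. β=121.2, B=192.6. -7/2·(1 − cos(π·0.6293)) = -4.8828 → s = 9.1172

9.1172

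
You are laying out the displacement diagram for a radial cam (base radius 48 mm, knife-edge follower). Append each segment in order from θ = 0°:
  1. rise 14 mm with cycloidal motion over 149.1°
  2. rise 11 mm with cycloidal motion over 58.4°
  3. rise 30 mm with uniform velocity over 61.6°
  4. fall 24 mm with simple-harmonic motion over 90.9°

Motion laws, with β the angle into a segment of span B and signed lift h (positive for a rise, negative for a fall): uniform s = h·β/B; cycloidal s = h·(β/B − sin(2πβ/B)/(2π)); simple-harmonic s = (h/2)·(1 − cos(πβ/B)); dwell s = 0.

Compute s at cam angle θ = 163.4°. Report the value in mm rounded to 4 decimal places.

seg 1 [0°–149.1°] cycloidal, h=14: full span → s += 14 → s = 14.0000
seg 2 [149.1°–207.5°] cycloidal, h=11: θ=163.4° here. β=14.3, B=58.4. 11·(0.2449 − sin(2π·0.2449)/(2π)) = 0.9437 → s = 14.9437

14.9437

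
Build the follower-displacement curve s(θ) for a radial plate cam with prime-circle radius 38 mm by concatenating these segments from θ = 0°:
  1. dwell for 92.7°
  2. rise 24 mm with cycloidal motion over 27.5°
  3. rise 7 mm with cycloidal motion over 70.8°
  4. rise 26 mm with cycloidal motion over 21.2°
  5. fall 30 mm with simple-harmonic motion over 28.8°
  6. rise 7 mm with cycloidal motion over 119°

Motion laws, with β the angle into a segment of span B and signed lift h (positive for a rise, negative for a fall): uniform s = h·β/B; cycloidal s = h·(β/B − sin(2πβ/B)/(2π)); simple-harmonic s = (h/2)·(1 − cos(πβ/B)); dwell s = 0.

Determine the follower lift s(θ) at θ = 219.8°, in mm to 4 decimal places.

seg 1 [0°–92.7°] dwell: s stays 0.0000
seg 2 [92.7°–120.2°] cycloidal, h=24: full span → s += 24 → s = 24.0000
seg 3 [120.2°–191°] cycloidal, h=7: full span → s += 7 → s = 31.0000
seg 4 [191°–212.2°] cycloidal, h=26: full span → s += 26 → s = 57.0000
seg 5 [212.2°–241°] simple-harmonic, h=-30: θ=219.8° here. β=7.6, B=28.8. -30/2·(1 − cos(π·0.2639)) = -4.8661 → s = 52.1339

52.1339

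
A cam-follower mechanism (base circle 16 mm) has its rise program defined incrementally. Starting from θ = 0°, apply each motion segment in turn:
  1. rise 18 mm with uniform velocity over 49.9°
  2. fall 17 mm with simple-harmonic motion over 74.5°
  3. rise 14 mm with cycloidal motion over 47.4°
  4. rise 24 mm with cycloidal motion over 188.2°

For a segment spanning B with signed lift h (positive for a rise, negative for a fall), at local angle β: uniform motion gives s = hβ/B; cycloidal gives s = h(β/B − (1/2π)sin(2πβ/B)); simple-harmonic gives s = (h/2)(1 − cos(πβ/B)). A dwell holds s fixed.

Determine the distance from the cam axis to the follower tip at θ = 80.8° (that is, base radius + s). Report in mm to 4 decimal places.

seg 1 [0°–49.9°] uniform, h=18: full span → s += 18 → s = 18.0000
seg 2 [49.9°–124.4°] simple-harmonic, h=-17: θ=80.8° here. β=30.9, B=74.5. -17/2·(1 − cos(π·0.4148)) = -6.2510 → s = 11.7490
radial distance = base radius + s = 16 + 11.7490 = 27.7490

27.7490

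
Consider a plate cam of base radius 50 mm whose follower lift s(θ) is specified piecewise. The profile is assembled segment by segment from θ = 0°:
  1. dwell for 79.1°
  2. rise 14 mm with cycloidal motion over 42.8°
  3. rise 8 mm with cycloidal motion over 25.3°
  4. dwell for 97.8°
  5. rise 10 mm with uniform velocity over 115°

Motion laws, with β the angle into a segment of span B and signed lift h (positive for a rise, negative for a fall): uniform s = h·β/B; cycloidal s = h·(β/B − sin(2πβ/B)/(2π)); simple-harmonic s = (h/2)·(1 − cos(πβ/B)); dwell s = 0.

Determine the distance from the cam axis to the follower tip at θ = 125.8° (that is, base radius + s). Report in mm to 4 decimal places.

seg 1 [0°–79.1°] dwell: s stays 0.0000
seg 2 [79.1°–121.9°] cycloidal, h=14: full span → s += 14 → s = 14.0000
seg 3 [121.9°–147.2°] cycloidal, h=8: θ=125.8° here. β=3.9, B=25.3. 8·(0.1542 − sin(2π·0.1542)/(2π)) = 0.1840 → s = 14.1840
radial distance = base radius + s = 50 + 14.1840 = 64.1840

64.1840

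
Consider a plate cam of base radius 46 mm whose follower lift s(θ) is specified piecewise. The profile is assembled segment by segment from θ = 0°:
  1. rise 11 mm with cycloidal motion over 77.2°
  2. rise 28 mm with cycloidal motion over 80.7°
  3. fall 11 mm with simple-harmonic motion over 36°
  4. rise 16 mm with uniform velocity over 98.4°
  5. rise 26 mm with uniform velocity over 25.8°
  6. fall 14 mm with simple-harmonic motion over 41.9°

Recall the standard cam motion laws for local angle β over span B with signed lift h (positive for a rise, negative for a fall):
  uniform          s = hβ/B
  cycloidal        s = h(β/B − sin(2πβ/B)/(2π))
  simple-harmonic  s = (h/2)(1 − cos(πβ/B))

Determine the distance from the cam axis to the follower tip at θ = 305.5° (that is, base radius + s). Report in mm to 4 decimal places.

seg 1 [0°–77.2°] cycloidal, h=11: full span → s += 11 → s = 11.0000
seg 2 [77.2°–157.9°] cycloidal, h=28: full span → s += 28 → s = 39.0000
seg 3 [157.9°–193.9°] simple-harmonic, h=-11: full span → s += -11 → s = 28.0000
seg 4 [193.9°–292.3°] uniform, h=16: full span → s += 16 → s = 44.0000
seg 5 [292.3°–318.1°] uniform, h=26: θ=305.5° here. β=13.2, B=25.8. 26·13.2/25.8 = 13.3023 → s = 57.3023
radial distance = base radius + s = 46 + 57.3023 = 103.3023

103.3023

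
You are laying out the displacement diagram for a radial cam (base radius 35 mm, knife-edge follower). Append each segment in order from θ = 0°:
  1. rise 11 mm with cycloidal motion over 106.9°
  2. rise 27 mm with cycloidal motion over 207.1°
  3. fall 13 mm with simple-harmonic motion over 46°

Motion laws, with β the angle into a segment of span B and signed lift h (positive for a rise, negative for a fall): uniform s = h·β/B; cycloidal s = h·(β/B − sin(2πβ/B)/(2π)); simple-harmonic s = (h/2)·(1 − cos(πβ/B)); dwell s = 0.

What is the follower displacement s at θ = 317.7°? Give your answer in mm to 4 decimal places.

seg 1 [0°–106.9°] cycloidal, h=11: full span → s += 11 → s = 11.0000
seg 2 [106.9°–314°] cycloidal, h=27: full span → s += 27 → s = 38.0000
seg 3 [314°–360°] simple-harmonic, h=-13: θ=317.7° here. β=3.7, B=46. -13/2·(1 − cos(π·0.0804)) = -0.2064 → s = 37.7936

37.7936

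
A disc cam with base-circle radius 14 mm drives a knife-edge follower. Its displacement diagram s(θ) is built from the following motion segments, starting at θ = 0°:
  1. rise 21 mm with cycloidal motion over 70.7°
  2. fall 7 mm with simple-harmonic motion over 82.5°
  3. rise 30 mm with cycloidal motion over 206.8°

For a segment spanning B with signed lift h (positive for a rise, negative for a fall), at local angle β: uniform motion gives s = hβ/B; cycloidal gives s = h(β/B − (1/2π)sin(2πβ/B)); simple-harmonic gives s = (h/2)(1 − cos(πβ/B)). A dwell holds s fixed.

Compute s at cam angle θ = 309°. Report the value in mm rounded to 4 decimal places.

seg 1 [0°–70.7°] cycloidal, h=21: full span → s += 21 → s = 21.0000
seg 2 [70.7°–153.2°] simple-harmonic, h=-7: full span → s += -7 → s = 14.0000
seg 3 [153.2°–360°] cycloidal, h=30: θ=309° here. β=155.8, B=206.8. 30·(0.7534 − sin(2π·0.7534)/(2π)) = 27.3751 → s = 41.3751

41.3751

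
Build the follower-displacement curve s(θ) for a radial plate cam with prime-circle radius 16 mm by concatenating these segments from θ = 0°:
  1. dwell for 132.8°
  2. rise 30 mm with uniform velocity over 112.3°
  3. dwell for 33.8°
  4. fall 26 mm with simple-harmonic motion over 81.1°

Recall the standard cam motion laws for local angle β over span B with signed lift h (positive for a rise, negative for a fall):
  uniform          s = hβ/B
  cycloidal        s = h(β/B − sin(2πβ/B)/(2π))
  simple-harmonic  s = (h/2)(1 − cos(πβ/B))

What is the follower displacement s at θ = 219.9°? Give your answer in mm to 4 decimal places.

seg 1 [0°–132.8°] dwell: s stays 0.0000
seg 2 [132.8°–245.1°] uniform, h=30: θ=219.9° here. β=87.1, B=112.3. 30·87.1/112.3 = 23.2680 → s = 23.2680

23.2680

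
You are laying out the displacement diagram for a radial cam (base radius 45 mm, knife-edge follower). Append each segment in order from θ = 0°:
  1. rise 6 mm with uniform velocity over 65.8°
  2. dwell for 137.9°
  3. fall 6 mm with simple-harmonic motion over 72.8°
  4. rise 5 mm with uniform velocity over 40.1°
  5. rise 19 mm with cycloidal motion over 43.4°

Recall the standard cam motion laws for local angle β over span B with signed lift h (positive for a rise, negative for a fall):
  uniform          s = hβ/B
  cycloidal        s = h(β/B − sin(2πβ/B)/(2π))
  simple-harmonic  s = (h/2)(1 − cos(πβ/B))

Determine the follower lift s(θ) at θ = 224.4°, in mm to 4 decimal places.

seg 1 [0°–65.8°] uniform, h=6: full span → s += 6 → s = 6.0000
seg 2 [65.8°–203.7°] dwell: s stays 6.0000
seg 3 [203.7°–276.5°] simple-harmonic, h=-6: θ=224.4° here. β=20.7, B=72.8. -6/2·(1 − cos(π·0.2843)) = -1.1194 → s = 4.8806

4.8806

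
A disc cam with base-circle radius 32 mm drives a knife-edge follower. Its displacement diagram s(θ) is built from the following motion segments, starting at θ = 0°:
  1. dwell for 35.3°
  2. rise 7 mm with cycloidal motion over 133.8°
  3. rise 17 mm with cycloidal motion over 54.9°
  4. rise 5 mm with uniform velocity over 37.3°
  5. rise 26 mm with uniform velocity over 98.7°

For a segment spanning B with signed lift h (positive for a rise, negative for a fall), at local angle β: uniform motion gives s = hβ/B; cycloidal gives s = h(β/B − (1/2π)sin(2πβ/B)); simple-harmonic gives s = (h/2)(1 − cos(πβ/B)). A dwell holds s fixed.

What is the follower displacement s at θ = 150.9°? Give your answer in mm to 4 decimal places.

seg 1 [0°–35.3°] dwell: s stays 0.0000
seg 2 [35.3°–169.1°] cycloidal, h=7: θ=150.9° here. β=115.6, B=133.8. 7·(0.8640 − sin(2π·0.8640)/(2π)) = 6.8882 → s = 6.8882

6.8882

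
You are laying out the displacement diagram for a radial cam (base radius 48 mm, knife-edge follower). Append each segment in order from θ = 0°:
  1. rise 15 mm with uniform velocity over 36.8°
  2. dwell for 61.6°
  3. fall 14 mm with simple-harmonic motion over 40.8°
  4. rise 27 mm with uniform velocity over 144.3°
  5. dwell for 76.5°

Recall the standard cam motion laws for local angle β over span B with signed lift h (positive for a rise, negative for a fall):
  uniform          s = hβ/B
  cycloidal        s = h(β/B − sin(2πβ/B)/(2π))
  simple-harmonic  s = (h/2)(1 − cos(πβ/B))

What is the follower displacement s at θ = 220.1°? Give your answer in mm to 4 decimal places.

seg 1 [0°–36.8°] uniform, h=15: full span → s += 15 → s = 15.0000
seg 2 [36.8°–98.4°] dwell: s stays 15.0000
seg 3 [98.4°–139.2°] simple-harmonic, h=-14: full span → s += -14 → s = 1.0000
seg 4 [139.2°–283.5°] uniform, h=27: θ=220.1° here. β=80.9, B=144.3. 27·80.9/144.3 = 15.1372 → s = 16.1372

16.1372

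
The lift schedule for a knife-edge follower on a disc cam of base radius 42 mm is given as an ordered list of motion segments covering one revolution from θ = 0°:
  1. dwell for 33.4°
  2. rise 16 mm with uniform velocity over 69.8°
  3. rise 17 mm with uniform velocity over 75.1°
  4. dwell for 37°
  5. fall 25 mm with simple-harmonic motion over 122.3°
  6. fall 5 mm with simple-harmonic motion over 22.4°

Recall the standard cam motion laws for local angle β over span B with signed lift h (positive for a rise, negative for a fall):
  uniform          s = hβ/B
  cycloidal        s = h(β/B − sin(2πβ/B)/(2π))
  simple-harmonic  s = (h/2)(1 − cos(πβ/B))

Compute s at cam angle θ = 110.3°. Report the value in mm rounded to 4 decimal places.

seg 1 [0°–33.4°] dwell: s stays 0.0000
seg 2 [33.4°–103.2°] uniform, h=16: full span → s += 16 → s = 16.0000
seg 3 [103.2°–178.3°] uniform, h=17: θ=110.3° here. β=7.1, B=75.1. 17·7.1/75.1 = 1.6072 → s = 17.6072

17.6072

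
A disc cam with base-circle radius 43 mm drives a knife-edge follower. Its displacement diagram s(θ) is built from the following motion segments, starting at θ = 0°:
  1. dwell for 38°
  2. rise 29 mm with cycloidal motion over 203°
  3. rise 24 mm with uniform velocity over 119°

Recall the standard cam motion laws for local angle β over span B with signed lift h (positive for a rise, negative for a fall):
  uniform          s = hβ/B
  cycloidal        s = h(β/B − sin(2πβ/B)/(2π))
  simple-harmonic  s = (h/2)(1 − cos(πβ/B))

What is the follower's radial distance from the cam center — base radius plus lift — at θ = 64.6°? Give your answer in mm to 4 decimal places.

seg 1 [0°–38°] dwell: s stays 0.0000
seg 2 [38°–241°] cycloidal, h=29: θ=64.6° here. β=26.6, B=203. 29·(0.1310 − sin(2π·0.1310)/(2π)) = 0.4150 → s = 0.4150
radial distance = base radius + s = 43 + 0.4150 = 43.4150

43.4150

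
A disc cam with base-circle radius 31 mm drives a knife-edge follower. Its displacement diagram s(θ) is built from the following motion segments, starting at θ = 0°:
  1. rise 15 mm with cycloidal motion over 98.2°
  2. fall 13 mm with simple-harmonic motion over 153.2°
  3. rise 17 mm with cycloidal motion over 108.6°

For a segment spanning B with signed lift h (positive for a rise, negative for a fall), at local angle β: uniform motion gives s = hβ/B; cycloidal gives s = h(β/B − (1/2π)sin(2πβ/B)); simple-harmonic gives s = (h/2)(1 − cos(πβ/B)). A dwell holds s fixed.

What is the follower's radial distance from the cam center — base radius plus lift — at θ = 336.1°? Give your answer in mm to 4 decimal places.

seg 1 [0°–98.2°] cycloidal, h=15: full span → s += 15 → s = 15.0000
seg 2 [98.2°–251.4°] simple-harmonic, h=-13: full span → s += -13 → s = 2.0000
seg 3 [251.4°–360°] cycloidal, h=17: θ=336.1° here. β=84.7, B=108.6. 17·(0.7799 − sin(2π·0.7799)/(2π)) = 15.9167 → s = 17.9167
radial distance = base radius + s = 31 + 17.9167 = 48.9167

48.9167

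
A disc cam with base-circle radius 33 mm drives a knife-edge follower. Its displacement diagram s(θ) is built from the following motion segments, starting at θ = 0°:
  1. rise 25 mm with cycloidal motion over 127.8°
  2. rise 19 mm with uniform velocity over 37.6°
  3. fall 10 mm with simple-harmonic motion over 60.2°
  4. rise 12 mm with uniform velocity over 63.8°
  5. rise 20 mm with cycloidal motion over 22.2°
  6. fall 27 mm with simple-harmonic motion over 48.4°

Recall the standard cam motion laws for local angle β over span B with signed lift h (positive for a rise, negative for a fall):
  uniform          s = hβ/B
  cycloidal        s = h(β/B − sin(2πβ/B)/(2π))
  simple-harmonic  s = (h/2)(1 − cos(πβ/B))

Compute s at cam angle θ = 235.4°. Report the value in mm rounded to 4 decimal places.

seg 1 [0°–127.8°] cycloidal, h=25: full span → s += 25 → s = 25.0000
seg 2 [127.8°–165.4°] uniform, h=19: full span → s += 19 → s = 44.0000
seg 3 [165.4°–225.6°] simple-harmonic, h=-10: full span → s += -10 → s = 34.0000
seg 4 [225.6°–289.4°] uniform, h=12: θ=235.4° here. β=9.8, B=63.8. 12·9.8/63.8 = 1.8433 → s = 35.8433

35.8433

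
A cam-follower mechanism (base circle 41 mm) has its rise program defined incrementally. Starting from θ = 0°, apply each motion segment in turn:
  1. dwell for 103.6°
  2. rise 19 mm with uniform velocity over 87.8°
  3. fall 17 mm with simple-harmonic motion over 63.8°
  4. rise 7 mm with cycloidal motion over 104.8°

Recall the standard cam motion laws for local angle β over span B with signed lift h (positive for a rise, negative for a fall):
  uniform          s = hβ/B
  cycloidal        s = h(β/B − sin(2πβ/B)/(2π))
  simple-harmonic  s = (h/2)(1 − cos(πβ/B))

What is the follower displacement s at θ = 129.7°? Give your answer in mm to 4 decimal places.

seg 1 [0°–103.6°] dwell: s stays 0.0000
seg 2 [103.6°–191.4°] uniform, h=19: θ=129.7° here. β=26.1, B=87.8. 19·26.1/87.8 = 5.6481 → s = 5.6481

5.6481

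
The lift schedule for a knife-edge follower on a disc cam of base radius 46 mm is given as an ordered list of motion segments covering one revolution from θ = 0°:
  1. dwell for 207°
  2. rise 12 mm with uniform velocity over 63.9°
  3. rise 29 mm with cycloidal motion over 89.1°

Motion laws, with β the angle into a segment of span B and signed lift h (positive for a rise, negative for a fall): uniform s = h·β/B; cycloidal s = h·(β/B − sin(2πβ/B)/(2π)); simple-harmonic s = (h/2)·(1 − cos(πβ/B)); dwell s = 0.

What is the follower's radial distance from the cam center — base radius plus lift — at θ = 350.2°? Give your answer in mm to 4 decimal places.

seg 1 [0°–207°] dwell: s stays 0.0000
seg 2 [207°–270.9°] uniform, h=12: full span → s += 12 → s = 12.0000
seg 3 [270.9°–360°] cycloidal, h=29: θ=350.2° here. β=79.3, B=89.1. 29·(0.8900 − sin(2π·0.8900)/(2π)) = 28.7521 → s = 40.7521
radial distance = base radius + s = 46 + 40.7521 = 86.7521

86.7521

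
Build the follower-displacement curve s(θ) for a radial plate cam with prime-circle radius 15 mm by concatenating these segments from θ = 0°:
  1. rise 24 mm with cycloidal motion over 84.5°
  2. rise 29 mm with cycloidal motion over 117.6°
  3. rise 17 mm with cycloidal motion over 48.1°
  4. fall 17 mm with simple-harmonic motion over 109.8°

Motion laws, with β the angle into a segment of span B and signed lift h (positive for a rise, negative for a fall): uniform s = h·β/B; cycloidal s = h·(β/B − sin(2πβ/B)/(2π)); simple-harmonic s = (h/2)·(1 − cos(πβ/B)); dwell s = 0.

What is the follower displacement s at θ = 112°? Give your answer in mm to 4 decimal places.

seg 1 [0°–84.5°] cycloidal, h=24: full span → s += 24 → s = 24.0000
seg 2 [84.5°–202.1°] cycloidal, h=29: θ=112° here. β=27.5, B=117.6. 29·(0.2338 − sin(2π·0.2338)/(2π)) = 2.1897 → s = 26.1897

26.1897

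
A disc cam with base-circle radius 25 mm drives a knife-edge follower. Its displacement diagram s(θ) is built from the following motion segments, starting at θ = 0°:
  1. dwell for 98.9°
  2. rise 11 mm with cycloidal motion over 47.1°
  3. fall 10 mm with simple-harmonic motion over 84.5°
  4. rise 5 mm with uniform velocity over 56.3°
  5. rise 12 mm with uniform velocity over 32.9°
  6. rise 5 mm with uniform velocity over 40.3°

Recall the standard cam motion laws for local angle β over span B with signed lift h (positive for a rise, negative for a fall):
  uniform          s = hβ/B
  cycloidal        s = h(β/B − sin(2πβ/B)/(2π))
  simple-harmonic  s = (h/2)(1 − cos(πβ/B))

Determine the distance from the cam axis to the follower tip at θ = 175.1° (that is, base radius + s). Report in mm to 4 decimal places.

seg 1 [0°–98.9°] dwell: s stays 0.0000
seg 2 [98.9°–146°] cycloidal, h=11: full span → s += 11 → s = 11.0000
seg 3 [146°–230.5°] simple-harmonic, h=-10: θ=175.1° here. β=29.1, B=84.5. -10/2·(1 − cos(π·0.3444)) = -2.6517 → s = 8.3483
radial distance = base radius + s = 25 + 8.3483 = 33.3483

33.3483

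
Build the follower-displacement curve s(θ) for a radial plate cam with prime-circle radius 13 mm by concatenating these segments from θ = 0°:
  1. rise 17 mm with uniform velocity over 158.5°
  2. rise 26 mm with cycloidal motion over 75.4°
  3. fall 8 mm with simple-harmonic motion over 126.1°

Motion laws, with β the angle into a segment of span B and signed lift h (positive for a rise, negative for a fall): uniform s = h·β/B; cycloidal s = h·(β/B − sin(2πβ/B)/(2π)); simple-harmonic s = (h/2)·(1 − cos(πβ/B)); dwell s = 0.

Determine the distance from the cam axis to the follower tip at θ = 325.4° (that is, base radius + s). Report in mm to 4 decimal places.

seg 1 [0°–158.5°] uniform, h=17: full span → s += 17 → s = 17.0000
seg 2 [158.5°–233.9°] cycloidal, h=26: full span → s += 26 → s = 43.0000
seg 3 [233.9°–360°] simple-harmonic, h=-8: θ=325.4° here. β=91.5, B=126.1. -8/2·(1 − cos(π·0.7256)) = -6.6037 → s = 36.3963
radial distance = base radius + s = 13 + 36.3963 = 49.3963

49.3963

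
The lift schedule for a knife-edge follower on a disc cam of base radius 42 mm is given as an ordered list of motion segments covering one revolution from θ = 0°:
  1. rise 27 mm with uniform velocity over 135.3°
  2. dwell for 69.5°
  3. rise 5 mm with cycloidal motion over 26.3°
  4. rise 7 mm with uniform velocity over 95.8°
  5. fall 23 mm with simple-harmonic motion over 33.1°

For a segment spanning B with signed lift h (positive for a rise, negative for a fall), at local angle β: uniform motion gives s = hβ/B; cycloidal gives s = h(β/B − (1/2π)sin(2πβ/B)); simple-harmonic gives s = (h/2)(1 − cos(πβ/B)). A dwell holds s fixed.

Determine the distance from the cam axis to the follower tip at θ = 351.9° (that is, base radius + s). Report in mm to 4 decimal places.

seg 1 [0°–135.3°] uniform, h=27: full span → s += 27 → s = 27.0000
seg 2 [135.3°–204.8°] dwell: s stays 27.0000
seg 3 [204.8°–231.1°] cycloidal, h=5: full span → s += 5 → s = 32.0000
seg 4 [231.1°–326.9°] uniform, h=7: full span → s += 7 → s = 39.0000
seg 5 [326.9°–360°] simple-harmonic, h=-23: θ=351.9° here. β=25, B=33.1. -23/2·(1 − cos(π·0.7553)) = -19.7657 → s = 19.2343
radial distance = base radius + s = 42 + 19.2343 = 61.2343

61.2343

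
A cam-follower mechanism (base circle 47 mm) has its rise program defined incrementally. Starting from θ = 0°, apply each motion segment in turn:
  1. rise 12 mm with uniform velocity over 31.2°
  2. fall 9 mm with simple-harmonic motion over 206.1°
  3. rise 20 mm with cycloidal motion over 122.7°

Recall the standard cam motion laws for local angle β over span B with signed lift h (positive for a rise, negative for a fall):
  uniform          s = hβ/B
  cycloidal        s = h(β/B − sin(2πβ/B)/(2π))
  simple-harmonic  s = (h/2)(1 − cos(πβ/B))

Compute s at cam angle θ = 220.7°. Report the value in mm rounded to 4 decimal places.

seg 1 [0°–31.2°] uniform, h=12: full span → s += 12 → s = 12.0000
seg 2 [31.2°–237.3°] simple-harmonic, h=-9: θ=220.7° here. β=189.5, B=206.1. -9/2·(1 − cos(π·0.9195)) = -8.8567 → s = 3.1433

3.1433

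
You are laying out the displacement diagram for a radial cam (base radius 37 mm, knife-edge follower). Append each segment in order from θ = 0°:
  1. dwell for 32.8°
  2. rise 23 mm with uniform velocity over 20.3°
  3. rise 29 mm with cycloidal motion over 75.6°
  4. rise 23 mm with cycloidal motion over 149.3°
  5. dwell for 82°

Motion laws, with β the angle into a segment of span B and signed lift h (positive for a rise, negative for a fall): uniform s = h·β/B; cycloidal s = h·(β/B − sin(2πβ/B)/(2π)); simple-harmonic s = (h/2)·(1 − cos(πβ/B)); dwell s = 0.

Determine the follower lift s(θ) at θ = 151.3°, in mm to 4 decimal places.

seg 1 [0°–32.8°] dwell: s stays 0.0000
seg 2 [32.8°–53.1°] uniform, h=23: full span → s += 23 → s = 23.0000
seg 3 [53.1°–128.7°] cycloidal, h=29: full span → s += 29 → s = 52.0000
seg 4 [128.7°–278°] cycloidal, h=23: θ=151.3° here. β=22.6, B=149.3. 23·(0.1514 − sin(2π·0.1514)/(2π)) = 0.5017 → s = 52.5017

52.5017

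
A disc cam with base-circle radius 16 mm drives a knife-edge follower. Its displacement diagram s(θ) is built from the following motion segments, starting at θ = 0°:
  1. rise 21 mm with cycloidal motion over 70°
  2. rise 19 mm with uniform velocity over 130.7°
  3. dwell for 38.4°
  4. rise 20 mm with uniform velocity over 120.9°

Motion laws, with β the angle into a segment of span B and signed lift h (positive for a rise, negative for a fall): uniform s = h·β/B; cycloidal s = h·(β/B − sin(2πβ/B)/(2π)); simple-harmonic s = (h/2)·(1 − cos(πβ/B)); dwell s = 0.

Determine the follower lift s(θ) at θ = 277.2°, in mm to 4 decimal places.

seg 1 [0°–70°] cycloidal, h=21: full span → s += 21 → s = 21.0000
seg 2 [70°–200.7°] uniform, h=19: full span → s += 19 → s = 40.0000
seg 3 [200.7°–239.1°] dwell: s stays 40.0000
seg 4 [239.1°–360°] uniform, h=20: θ=277.2° here. β=38.1, B=120.9. 20·38.1/120.9 = 6.3027 → s = 46.3027

46.3027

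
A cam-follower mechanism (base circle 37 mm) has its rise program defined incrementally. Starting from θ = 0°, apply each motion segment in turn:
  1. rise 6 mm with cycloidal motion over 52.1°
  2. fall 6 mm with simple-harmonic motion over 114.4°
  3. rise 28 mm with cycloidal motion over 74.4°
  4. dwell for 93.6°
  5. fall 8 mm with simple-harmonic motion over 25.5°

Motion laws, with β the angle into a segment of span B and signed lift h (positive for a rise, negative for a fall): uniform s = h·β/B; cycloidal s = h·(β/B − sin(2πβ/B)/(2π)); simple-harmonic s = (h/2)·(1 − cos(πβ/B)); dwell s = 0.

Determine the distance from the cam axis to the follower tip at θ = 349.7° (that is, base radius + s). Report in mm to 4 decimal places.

seg 1 [0°–52.1°] cycloidal, h=6: full span → s += 6 → s = 6.0000
seg 2 [52.1°–166.5°] simple-harmonic, h=-6: full span → s += -6 → s = 0.0000
seg 3 [166.5°–240.9°] cycloidal, h=28: full span → s += 28 → s = 28.0000
seg 4 [240.9°–334.5°] dwell: s stays 28.0000
seg 5 [334.5°–360°] simple-harmonic, h=-8: θ=349.7° here. β=15.2, B=25.5. -8/2·(1 − cos(π·0.5961)) = -5.1891 → s = 22.8109
radial distance = base radius + s = 37 + 22.8109 = 59.8109

59.8109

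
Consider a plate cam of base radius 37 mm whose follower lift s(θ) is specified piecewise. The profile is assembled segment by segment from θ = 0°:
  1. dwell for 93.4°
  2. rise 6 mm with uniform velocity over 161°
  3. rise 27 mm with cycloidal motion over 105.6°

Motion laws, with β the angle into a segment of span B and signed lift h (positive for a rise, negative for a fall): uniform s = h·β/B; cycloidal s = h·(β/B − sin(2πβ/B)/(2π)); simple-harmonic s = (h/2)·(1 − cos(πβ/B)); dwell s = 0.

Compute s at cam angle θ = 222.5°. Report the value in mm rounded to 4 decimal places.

seg 1 [0°–93.4°] dwell: s stays 0.0000
seg 2 [93.4°–254.4°] uniform, h=6: θ=222.5° here. β=129.1, B=161. 6·129.1/161 = 4.8112 → s = 4.8112

4.8112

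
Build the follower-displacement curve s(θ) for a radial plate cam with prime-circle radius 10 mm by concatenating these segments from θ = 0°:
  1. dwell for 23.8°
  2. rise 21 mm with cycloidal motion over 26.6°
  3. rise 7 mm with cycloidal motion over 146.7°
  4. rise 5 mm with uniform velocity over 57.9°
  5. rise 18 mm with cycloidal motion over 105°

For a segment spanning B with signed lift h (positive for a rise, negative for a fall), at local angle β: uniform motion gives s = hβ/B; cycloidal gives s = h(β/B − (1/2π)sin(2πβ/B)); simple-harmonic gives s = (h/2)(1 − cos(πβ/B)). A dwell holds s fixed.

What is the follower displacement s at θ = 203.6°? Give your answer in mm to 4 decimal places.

seg 1 [0°–23.8°] dwell: s stays 0.0000
seg 2 [23.8°–50.4°] cycloidal, h=21: full span → s += 21 → s = 21.0000
seg 3 [50.4°–197.1°] cycloidal, h=7: full span → s += 7 → s = 28.0000
seg 4 [197.1°–255°] uniform, h=5: θ=203.6° here. β=6.5, B=57.9. 5·6.5/57.9 = 0.5613 → s = 28.5613

28.5613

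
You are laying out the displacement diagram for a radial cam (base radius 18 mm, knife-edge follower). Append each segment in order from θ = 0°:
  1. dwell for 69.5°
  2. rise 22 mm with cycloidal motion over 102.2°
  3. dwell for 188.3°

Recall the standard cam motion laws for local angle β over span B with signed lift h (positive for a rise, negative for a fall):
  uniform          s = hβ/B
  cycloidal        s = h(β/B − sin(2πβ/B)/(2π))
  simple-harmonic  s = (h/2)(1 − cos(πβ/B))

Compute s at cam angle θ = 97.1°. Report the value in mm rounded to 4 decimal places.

seg 1 [0°–69.5°] dwell: s stays 0.0000
seg 2 [69.5°–171.7°] cycloidal, h=22: θ=97.1° here. β=27.6, B=102.2. 22·(0.2701 − sin(2π·0.2701)/(2π)) = 2.4677 → s = 2.4677

2.4677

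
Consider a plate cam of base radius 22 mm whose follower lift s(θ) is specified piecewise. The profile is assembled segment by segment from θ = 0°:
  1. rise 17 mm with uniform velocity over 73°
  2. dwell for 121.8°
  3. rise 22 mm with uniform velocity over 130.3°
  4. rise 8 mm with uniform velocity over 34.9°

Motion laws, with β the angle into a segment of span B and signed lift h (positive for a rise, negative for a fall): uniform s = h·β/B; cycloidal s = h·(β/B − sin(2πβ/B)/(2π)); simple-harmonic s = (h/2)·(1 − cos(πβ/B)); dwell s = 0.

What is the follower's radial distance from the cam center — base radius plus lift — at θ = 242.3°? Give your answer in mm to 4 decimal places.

seg 1 [0°–73°] uniform, h=17: full span → s += 17 → s = 17.0000
seg 2 [73°–194.8°] dwell: s stays 17.0000
seg 3 [194.8°–325.1°] uniform, h=22: θ=242.3° here. β=47.5, B=130.3. 22·47.5/130.3 = 8.0200 → s = 25.0200
radial distance = base radius + s = 22 + 25.0200 = 47.0200

47.0200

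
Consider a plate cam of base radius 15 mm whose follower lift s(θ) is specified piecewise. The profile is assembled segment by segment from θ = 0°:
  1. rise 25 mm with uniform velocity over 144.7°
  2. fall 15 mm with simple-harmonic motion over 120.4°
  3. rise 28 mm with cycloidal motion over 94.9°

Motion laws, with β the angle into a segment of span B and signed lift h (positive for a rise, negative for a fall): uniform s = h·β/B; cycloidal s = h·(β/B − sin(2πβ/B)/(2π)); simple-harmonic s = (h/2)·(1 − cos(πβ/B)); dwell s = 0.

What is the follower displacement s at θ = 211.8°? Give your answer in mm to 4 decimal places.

seg 1 [0°–144.7°] uniform, h=25: full span → s += 25 → s = 25.0000
seg 2 [144.7°–265.1°] simple-harmonic, h=-15: θ=211.8° here. β=67.1, B=120.4. -15/2·(1 − cos(π·0.5573)) = -8.8430 → s = 16.1570

16.1570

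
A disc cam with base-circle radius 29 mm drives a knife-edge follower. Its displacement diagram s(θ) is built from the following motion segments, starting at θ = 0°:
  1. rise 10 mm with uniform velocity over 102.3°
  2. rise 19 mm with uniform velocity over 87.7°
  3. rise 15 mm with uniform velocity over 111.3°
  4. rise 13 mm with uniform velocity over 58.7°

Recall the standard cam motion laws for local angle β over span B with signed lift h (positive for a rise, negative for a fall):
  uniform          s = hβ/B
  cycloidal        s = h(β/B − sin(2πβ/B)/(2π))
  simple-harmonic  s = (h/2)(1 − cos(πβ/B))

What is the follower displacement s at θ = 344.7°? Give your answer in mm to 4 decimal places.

seg 1 [0°–102.3°] uniform, h=10: full span → s += 10 → s = 10.0000
seg 2 [102.3°–190°] uniform, h=19: full span → s += 19 → s = 29.0000
seg 3 [190°–301.3°] uniform, h=15: full span → s += 15 → s = 44.0000
seg 4 [301.3°–360°] uniform, h=13: θ=344.7° here. β=43.4, B=58.7. 13·43.4/58.7 = 9.6116 → s = 53.6116

53.6116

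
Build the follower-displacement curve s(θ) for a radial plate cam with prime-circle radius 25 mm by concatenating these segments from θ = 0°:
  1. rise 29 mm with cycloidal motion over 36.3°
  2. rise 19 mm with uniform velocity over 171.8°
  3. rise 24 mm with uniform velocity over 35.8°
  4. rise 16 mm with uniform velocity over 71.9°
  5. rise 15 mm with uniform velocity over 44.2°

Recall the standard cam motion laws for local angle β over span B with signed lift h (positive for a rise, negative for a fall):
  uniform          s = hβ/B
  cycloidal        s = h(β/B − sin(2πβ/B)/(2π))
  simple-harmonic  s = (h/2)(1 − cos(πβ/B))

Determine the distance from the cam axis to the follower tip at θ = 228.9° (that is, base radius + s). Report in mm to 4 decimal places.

seg 1 [0°–36.3°] cycloidal, h=29: full span → s += 29 → s = 29.0000
seg 2 [36.3°–208.1°] uniform, h=19: full span → s += 19 → s = 48.0000
seg 3 [208.1°–243.9°] uniform, h=24: θ=228.9° here. β=20.8, B=35.8. 24·20.8/35.8 = 13.9441 → s = 61.9441
radial distance = base radius + s = 25 + 61.9441 = 86.9441

86.9441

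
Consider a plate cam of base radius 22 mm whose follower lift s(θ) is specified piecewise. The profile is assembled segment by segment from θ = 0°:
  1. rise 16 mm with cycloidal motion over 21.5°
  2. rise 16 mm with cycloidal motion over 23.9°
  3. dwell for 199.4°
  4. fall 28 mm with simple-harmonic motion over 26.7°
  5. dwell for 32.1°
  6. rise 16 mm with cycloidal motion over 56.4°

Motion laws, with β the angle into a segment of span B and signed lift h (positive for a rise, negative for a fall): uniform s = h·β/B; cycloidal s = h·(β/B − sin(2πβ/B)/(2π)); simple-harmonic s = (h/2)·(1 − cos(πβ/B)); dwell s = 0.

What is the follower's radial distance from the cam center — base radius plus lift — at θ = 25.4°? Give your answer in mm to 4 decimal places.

seg 1 [0°–21.5°] cycloidal, h=16: full span → s += 16 → s = 16.0000
seg 2 [21.5°–45.4°] cycloidal, h=16: θ=25.4° here. β=3.9, B=23.9. 16·(0.1632 − sin(2π·0.1632)/(2π)) = 0.4340 → s = 16.4340
radial distance = base radius + s = 22 + 16.4340 = 38.4340

38.4340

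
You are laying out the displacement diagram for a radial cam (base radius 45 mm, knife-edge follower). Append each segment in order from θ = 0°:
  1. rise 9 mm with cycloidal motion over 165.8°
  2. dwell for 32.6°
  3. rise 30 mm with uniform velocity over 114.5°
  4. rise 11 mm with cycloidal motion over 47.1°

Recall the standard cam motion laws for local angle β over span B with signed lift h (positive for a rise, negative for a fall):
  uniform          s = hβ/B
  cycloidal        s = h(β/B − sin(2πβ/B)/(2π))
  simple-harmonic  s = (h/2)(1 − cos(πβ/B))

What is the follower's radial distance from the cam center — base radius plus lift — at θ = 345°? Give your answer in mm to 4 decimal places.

seg 1 [0°–165.8°] cycloidal, h=9: full span → s += 9 → s = 9.0000
seg 2 [165.8°–198.4°] dwell: s stays 9.0000
seg 3 [198.4°–312.9°] uniform, h=30: full span → s += 30 → s = 39.0000
seg 4 [312.9°–360°] cycloidal, h=11: θ=345° here. β=32.1, B=47.1. 11·(0.6815 − sin(2π·0.6815)/(2π)) = 9.0880 → s = 48.0880
radial distance = base radius + s = 45 + 48.0880 = 93.0880

93.0880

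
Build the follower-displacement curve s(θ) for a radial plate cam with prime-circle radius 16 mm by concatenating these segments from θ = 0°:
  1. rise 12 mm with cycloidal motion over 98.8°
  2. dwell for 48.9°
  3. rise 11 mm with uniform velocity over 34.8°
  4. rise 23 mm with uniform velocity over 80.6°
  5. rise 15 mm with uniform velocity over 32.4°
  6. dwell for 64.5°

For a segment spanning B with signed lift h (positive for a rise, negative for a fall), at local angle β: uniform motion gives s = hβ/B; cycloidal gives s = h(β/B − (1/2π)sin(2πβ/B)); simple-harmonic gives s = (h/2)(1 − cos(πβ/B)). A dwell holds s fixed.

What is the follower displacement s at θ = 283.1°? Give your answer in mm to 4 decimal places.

seg 1 [0°–98.8°] cycloidal, h=12: full span → s += 12 → s = 12.0000
seg 2 [98.8°–147.7°] dwell: s stays 12.0000
seg 3 [147.7°–182.5°] uniform, h=11: full span → s += 11 → s = 23.0000
seg 4 [182.5°–263.1°] uniform, h=23: full span → s += 23 → s = 46.0000
seg 5 [263.1°–295.5°] uniform, h=15: θ=283.1° here. β=20, B=32.4. 15·20/32.4 = 9.2593 → s = 55.2593

55.2593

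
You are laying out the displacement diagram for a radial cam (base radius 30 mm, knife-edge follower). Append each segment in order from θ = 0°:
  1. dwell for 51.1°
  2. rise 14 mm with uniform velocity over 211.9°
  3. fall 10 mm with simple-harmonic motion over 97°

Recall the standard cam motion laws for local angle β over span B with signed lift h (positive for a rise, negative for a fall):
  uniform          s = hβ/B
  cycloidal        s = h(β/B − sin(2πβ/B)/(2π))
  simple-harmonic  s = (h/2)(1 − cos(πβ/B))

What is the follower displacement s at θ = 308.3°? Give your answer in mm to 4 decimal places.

seg 1 [0°–51.1°] dwell: s stays 0.0000
seg 2 [51.1°–263°] uniform, h=14: full span → s += 14 → s = 14.0000
seg 3 [263°–360°] simple-harmonic, h=-10: θ=308.3° here. β=45.3, B=97. -10/2·(1 − cos(π·0.4670)) = -4.4827 → s = 9.5173

9.5173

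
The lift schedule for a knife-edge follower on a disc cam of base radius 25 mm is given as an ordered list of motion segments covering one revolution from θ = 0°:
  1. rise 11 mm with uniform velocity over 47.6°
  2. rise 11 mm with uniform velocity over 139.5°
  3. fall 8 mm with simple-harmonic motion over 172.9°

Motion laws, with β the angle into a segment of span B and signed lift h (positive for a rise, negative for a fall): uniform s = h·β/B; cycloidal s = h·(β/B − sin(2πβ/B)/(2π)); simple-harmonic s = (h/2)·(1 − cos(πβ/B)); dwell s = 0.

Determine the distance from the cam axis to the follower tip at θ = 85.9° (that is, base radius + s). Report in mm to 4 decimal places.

seg 1 [0°–47.6°] uniform, h=11: full span → s += 11 → s = 11.0000
seg 2 [47.6°–187.1°] uniform, h=11: θ=85.9° here. β=38.3, B=139.5. 11·38.3/139.5 = 3.0201 → s = 14.0201
radial distance = base radius + s = 25 + 14.0201 = 39.0201

39.0201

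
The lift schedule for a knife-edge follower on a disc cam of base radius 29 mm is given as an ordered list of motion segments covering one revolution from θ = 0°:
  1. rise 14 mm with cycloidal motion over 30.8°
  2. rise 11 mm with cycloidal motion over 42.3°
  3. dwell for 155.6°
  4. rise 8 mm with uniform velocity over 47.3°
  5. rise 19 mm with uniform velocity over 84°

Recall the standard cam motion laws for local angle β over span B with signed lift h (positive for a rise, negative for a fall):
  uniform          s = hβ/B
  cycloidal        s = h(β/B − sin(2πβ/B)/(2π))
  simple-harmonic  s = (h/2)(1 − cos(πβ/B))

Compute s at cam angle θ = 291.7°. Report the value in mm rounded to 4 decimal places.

seg 1 [0°–30.8°] cycloidal, h=14: full span → s += 14 → s = 14.0000
seg 2 [30.8°–73.1°] cycloidal, h=11: full span → s += 11 → s = 25.0000
seg 3 [73.1°–228.7°] dwell: s stays 25.0000
seg 4 [228.7°–276°] uniform, h=8: full span → s += 8 → s = 33.0000
seg 5 [276°–360°] uniform, h=19: θ=291.7° here. β=15.7, B=84. 19·15.7/84 = 3.5512 → s = 36.5512

36.5512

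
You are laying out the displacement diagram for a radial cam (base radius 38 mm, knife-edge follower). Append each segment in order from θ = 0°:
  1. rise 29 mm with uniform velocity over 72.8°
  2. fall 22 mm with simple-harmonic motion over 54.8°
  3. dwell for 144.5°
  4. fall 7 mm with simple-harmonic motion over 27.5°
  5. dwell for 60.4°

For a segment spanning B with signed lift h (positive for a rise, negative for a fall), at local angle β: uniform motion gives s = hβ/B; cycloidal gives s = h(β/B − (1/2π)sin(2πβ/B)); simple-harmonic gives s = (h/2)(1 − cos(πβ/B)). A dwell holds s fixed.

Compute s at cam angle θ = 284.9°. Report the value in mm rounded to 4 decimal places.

seg 1 [0°–72.8°] uniform, h=29: full span → s += 29 → s = 29.0000
seg 2 [72.8°–127.6°] simple-harmonic, h=-22: full span → s += -22 → s = 7.0000
seg 3 [127.6°–272.1°] dwell: s stays 7.0000
seg 4 [272.1°–299.6°] simple-harmonic, h=-7: θ=284.9° here. β=12.8, B=27.5. -7/2·(1 − cos(π·0.4655)) = -3.1209 → s = 3.8791

3.8791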